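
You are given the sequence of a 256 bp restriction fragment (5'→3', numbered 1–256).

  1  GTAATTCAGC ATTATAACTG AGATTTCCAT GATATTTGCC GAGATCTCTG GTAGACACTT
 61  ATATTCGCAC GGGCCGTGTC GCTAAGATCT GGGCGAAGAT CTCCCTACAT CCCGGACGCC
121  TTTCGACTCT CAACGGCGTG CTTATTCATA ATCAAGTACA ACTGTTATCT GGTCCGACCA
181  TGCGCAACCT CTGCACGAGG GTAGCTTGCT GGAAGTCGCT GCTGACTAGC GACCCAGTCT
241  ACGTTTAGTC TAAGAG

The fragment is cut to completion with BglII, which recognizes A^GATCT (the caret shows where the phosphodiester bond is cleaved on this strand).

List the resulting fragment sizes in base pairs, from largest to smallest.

BglII sites (AGATCT) start at positions 42, 85, 97.
BglII cuts after the first base of each site, so after positions 42, 85, 97.
Linear molecule, 3 cuts → 4 fragments:
  1–42 → 42 bp
  43–85 → 43 bp
  86–97 → 12 bp
  98–256 → 159 bp
Sorted largest to smallest: 159, 43, 42, 12 bp.

159, 43, 42, 12 bp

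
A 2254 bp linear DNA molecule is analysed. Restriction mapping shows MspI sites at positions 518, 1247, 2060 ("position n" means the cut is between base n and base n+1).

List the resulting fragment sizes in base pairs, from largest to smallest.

813, 729, 518, 194 bp

Linear molecule, 3 cuts → 4 fragments:
  518 − 0 = 518 bp
  1247 − 518 = 729 bp
  2060 − 1247 = 813 bp
  2254 − 2060 = 194 bp
Sorted largest to smallest: 813, 729, 518, 194 bp.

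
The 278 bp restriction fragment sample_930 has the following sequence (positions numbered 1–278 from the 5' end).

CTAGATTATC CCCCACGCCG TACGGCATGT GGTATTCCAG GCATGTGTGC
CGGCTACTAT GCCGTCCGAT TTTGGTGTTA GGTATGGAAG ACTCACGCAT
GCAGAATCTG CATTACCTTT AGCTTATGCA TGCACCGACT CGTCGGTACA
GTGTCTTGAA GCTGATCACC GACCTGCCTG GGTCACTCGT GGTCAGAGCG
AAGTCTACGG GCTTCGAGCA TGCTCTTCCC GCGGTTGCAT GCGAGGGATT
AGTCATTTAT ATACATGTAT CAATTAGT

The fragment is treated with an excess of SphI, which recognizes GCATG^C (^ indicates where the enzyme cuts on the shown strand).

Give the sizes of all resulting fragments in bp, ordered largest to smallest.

SphI sites (GCATGC) start at positions 97, 128, 218, 237.
SphI cuts after base 5 of each site (before the last base), so after positions 101, 132, 222, 241.
Linear molecule, 4 cuts → 5 fragments:
  1–101 → 101 bp
  102–132 → 31 bp
  133–222 → 90 bp
  223–241 → 19 bp
  242–278 → 37 bp
Sorted largest to smallest: 101, 90, 37, 31, 19 bp.

101, 90, 37, 31, 19 bp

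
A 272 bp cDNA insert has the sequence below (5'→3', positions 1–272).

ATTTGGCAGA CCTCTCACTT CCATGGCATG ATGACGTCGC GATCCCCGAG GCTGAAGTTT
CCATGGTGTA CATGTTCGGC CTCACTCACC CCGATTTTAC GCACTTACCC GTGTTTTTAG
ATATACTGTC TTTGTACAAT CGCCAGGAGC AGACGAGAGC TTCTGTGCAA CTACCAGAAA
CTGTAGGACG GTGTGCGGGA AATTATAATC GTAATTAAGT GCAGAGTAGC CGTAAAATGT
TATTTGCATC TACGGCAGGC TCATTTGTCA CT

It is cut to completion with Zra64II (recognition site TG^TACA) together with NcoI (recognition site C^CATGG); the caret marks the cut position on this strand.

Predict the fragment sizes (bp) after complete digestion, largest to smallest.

138, 66, 40, 21, 7 bp

Zra64II sites (TGTACA) start at positions 67, 133.
Zra64II cuts after base 2 of each site, so after positions 68, 134.
NcoI sites (CCATGG) start at positions 21, 61.
NcoI cuts after the first base of each site, so after positions 21, 61.
Combined cut positions: 21, 61, 68, 134.
Linear molecule, 4 cuts → 5 fragments:
  1–21 → 21 bp
  22–61 → 40 bp
  62–68 → 7 bp
  69–134 → 66 bp
  135–272 → 138 bp
Sorted largest to smallest: 138, 66, 40, 21, 7 bp.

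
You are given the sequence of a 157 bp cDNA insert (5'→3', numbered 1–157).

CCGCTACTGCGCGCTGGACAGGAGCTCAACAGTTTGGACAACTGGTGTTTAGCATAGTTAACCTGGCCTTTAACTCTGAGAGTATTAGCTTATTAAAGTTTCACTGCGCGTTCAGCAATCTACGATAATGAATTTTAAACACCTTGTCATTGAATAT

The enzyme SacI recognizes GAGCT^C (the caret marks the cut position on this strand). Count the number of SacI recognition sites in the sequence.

GAGCTC occurs starting at position 22.
SacI cuts at 1 site.

1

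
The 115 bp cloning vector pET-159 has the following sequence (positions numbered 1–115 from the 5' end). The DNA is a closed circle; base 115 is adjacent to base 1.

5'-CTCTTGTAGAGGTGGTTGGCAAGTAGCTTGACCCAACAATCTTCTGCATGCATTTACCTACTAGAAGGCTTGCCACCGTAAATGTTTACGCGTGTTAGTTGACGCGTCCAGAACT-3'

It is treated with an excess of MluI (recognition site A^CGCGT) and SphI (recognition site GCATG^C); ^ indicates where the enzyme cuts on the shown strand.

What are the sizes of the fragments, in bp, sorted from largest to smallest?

63, 38, 14 bp

MluI sites (ACGCGT) start at positions 88, 102.
MluI cuts after the first base of each site, so after positions 88, 102.
The SphI site (GCATGC) starts at position 46.
SphI cuts after base 5 of each site (before the last base), so after position 50.
Combined cut positions: 50, 88, 102.
Circular molecule, 3 cuts → 3 fragments:
  51–88 → 38 bp
  89–102 → 14 bp
  103–115 then 1–50 → 13 + 50 = 63 bp
Sorted largest to smallest: 63, 38, 14 bp.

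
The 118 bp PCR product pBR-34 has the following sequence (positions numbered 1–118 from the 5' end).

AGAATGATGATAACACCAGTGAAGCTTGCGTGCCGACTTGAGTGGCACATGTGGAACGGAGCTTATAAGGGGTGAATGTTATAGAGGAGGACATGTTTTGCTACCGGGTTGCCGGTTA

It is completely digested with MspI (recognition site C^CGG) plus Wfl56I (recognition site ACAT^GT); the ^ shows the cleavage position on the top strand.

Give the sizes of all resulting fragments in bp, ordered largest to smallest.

MspI sites (CCGG) start at positions 104, 112.
MspI cuts after the first base of each site, so after positions 104, 112.
Wfl56I sites (ACATGT) start at positions 47, 91.
Wfl56I cuts after base 4 of each site, so after positions 50, 94.
Combined cut positions: 50, 94, 104, 112.
Linear molecule, 4 cuts → 5 fragments:
  1–50 → 50 bp
  51–94 → 44 bp
  95–104 → 10 bp
  105–112 → 8 bp
  113–118 → 6 bp
Sorted largest to smallest: 50, 44, 10, 8, 6 bp.

50, 44, 10, 8, 6 bp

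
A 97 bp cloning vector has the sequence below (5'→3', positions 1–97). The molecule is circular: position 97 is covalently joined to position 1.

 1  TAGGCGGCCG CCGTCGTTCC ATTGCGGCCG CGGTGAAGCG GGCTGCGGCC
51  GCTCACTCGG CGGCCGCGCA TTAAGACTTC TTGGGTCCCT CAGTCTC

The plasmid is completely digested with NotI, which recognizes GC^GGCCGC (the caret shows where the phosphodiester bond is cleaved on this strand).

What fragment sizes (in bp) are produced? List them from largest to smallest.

41, 21, 20, 15 bp

NotI sites (GCGGCCGC) start at positions 4, 24, 45, 60.
NotI cuts after base 2 of each site, so after positions 5, 25, 46, 61.
Circular molecule, 4 cuts → 4 fragments:
  6–25 → 20 bp
  26–46 → 21 bp
  47–61 → 15 bp
  62–97 then 1–5 → 36 + 5 = 41 bp
Sorted largest to smallest: 41, 21, 20, 15 bp.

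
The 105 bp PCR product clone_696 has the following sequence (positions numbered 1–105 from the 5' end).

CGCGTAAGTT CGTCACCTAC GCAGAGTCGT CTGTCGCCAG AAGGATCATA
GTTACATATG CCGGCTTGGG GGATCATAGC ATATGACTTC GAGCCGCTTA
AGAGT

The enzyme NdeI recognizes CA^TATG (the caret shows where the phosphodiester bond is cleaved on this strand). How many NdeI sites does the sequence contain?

2

CATATG occurs starting at positions 55, 80.
NdeI cuts at 2 sites.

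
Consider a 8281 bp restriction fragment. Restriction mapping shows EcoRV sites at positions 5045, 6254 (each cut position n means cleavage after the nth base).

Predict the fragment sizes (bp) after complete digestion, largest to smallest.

5045, 2027, 1209 bp

Linear molecule, 2 cuts → 3 fragments:
  5045 − 0 = 5045 bp
  6254 − 5045 = 1209 bp
  8281 − 6254 = 2027 bp
Sorted largest to smallest: 5045, 2027, 1209 bp.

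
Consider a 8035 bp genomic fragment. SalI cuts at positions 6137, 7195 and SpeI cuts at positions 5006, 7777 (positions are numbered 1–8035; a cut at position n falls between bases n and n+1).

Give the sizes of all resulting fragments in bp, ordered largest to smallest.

Combined cut positions (sorted): 5006, 6137, 7195, 7777.
Linear molecule, 4 cuts → 5 fragments:
  5006 − 0 = 5006 bp
  6137 − 5006 = 1131 bp
  7195 − 6137 = 1058 bp
  7777 − 7195 = 582 bp
  8035 − 7777 = 258 bp
Sorted largest to smallest: 5006, 1131, 1058, 582, 258 bp.

5006, 1131, 1058, 582, 258 bp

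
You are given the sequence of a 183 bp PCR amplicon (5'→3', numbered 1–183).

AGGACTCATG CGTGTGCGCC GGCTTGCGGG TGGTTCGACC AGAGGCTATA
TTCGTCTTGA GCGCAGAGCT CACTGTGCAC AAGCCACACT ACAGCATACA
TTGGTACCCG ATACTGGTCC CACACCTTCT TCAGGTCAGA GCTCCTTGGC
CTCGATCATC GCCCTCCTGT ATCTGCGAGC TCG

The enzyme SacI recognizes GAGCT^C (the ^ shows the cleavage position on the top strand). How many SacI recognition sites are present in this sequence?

3

GAGCTC occurs starting at positions 66, 139, 177.
SacI cuts at 3 sites.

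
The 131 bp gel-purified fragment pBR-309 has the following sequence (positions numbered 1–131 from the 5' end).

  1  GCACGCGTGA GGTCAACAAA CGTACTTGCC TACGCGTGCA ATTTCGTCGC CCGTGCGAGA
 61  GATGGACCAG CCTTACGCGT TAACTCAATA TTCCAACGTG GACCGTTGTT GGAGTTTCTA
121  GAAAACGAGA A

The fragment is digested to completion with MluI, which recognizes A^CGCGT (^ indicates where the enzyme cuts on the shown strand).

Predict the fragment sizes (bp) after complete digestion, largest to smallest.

56, 43, 29, 3 bp

MluI sites (ACGCGT) start at positions 3, 32, 75.
MluI cuts after the first base of each site, so after positions 3, 32, 75.
Linear molecule, 3 cuts → 4 fragments:
  1–3 → 3 bp
  4–32 → 29 bp
  33–75 → 43 bp
  76–131 → 56 bp
Sorted largest to smallest: 56, 43, 29, 3 bp.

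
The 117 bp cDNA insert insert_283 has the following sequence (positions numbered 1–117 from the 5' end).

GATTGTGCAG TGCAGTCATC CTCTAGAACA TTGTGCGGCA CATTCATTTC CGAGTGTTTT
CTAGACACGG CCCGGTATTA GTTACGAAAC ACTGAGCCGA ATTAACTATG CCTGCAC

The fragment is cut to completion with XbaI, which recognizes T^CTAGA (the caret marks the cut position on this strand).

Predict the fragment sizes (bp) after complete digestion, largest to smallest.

XbaI sites (TCTAGA) start at positions 22, 60.
XbaI cuts after the first base of each site, so after positions 22, 60.
Linear molecule, 2 cuts → 3 fragments:
  1–22 → 22 bp
  23–60 → 38 bp
  61–117 → 57 bp
Sorted largest to smallest: 57, 38, 22 bp.

57, 38, 22 bp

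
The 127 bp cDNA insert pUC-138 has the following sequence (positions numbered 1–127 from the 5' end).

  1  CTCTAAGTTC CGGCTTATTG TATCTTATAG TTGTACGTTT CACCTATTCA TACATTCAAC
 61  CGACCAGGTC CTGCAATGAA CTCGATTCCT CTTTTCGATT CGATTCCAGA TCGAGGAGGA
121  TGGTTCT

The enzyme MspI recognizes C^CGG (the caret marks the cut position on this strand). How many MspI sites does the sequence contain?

CCGG occurs starting at position 10.
MspI cuts at 1 site.

1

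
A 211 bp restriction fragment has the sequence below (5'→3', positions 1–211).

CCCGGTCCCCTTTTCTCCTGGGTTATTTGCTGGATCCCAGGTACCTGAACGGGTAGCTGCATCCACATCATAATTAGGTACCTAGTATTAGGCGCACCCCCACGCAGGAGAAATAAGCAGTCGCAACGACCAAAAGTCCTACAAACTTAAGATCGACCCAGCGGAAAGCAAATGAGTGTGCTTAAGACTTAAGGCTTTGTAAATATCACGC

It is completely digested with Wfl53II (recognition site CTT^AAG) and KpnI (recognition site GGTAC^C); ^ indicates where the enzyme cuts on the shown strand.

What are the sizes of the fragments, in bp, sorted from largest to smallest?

67, 44, 37, 35, 21, 7 bp

Wfl53II sites (CTTAAG) start at positions 146, 181, 188.
Wfl53II cuts after base 3 of each site, so after positions 148, 183, 190.
KpnI sites (GGTACC) start at positions 40, 77.
KpnI cuts after base 5 of each site (before the last base), so after positions 44, 81.
Combined cut positions: 44, 81, 148, 183, 190.
Linear molecule, 5 cuts → 6 fragments:
  1–44 → 44 bp
  45–81 → 37 bp
  82–148 → 67 bp
  149–183 → 35 bp
  184–190 → 7 bp
  191–211 → 21 bp
Sorted largest to smallest: 67, 44, 37, 35, 21, 7 bp.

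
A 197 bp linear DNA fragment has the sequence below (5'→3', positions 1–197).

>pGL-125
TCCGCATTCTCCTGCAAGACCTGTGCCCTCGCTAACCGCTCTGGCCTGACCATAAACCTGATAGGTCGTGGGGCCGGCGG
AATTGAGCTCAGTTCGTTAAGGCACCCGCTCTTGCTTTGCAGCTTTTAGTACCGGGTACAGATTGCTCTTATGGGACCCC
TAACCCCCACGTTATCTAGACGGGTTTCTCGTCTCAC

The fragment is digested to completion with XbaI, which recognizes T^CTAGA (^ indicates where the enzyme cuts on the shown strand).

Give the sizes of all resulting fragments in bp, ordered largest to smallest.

The XbaI site (TCTAGA) starts at position 175.
XbaI cuts after the first base of each site, so after position 175.
Linear molecule, 1 cut → 2 fragments:
  1–175 → 175 bp
  176–197 → 22 bp
Sorted largest to smallest: 175, 22 bp.

175, 22 bp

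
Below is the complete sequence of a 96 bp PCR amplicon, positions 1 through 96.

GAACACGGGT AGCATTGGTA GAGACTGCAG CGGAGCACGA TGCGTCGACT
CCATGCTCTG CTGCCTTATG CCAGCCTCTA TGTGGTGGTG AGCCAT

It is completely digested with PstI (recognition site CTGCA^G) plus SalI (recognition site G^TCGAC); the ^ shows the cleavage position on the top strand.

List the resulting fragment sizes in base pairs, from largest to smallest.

The PstI site (CTGCAG) starts at position 25.
PstI cuts after base 5 of each site (before the last base), so after position 29.
The SalI site (GTCGAC) starts at position 44.
SalI cuts after the first base of each site, so after position 44.
Combined cut positions: 29, 44.
Linear molecule, 2 cuts → 3 fragments:
  1–29 → 29 bp
  30–44 → 15 bp
  45–96 → 52 bp
Sorted largest to smallest: 52, 29, 15 bp.

52, 29, 15 bp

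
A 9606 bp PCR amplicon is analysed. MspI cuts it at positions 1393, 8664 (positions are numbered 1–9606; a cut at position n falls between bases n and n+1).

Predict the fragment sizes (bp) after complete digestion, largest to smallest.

7271, 1393, 942 bp

Linear molecule, 2 cuts → 3 fragments:
  1393 − 0 = 1393 bp
  8664 − 1393 = 7271 bp
  9606 − 8664 = 942 bp
Sorted largest to smallest: 7271, 1393, 942 bp.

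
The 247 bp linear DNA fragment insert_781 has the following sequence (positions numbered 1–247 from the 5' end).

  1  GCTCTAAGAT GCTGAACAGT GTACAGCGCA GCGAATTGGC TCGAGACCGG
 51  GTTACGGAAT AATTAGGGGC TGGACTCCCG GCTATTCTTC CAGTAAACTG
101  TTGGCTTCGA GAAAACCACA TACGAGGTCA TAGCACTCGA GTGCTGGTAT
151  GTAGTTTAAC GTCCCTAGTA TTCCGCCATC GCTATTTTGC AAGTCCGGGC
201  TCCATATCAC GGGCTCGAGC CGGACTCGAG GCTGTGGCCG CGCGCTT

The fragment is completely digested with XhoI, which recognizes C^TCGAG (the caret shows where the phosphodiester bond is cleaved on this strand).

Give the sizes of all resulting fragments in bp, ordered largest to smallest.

XhoI sites (CTCGAG) start at positions 40, 136, 214, 225.
XhoI cuts after the first base of each site, so after positions 40, 136, 214, 225.
Linear molecule, 4 cuts → 5 fragments:
  1–40 → 40 bp
  41–136 → 96 bp
  137–214 → 78 bp
  215–225 → 11 bp
  226–247 → 22 bp
Sorted largest to smallest: 96, 78, 40, 22, 11 bp.

96, 78, 40, 22, 11 bp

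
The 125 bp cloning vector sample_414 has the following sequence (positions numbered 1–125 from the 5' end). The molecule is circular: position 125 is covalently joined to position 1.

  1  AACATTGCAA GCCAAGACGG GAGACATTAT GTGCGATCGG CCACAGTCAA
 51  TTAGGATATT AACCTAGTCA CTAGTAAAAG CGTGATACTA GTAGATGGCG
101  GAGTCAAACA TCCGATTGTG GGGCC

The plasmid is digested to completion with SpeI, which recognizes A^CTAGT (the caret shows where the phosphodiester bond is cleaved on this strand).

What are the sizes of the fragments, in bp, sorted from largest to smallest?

SpeI sites (ACTAGT) start at positions 70, 87.
SpeI cuts after the first base of each site, so after positions 70, 87.
Circular molecule, 2 cuts → 2 fragments:
  71–87 → 17 bp
  88–125 then 1–70 → 38 + 70 = 108 bp
Sorted largest to smallest: 108, 17 bp.

108, 17 bp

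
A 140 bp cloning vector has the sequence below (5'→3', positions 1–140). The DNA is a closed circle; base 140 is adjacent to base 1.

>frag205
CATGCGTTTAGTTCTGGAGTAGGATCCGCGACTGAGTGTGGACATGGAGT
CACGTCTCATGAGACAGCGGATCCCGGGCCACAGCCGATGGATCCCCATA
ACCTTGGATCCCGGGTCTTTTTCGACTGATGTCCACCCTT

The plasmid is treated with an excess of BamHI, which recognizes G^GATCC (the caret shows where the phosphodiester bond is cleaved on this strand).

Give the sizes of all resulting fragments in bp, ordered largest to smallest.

BamHI sites (GGATCC) start at positions 22, 69, 90, 106.
BamHI cuts after the first base of each site, so after positions 22, 69, 90, 106.
Circular molecule, 4 cuts → 4 fragments:
  23–69 → 47 bp
  70–90 → 21 bp
  91–106 → 16 bp
  107–140 then 1–22 → 34 + 22 = 56 bp
Sorted largest to smallest: 56, 47, 21, 16 bp.

56, 47, 21, 16 bp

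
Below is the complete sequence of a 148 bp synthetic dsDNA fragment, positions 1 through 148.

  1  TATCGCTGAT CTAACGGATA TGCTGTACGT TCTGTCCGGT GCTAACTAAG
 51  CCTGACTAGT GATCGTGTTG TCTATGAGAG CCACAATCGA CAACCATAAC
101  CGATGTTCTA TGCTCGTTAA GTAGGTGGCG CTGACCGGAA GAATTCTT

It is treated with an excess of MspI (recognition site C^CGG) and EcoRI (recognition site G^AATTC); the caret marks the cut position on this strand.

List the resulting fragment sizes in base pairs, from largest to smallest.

MspI sites (CCGG) start at positions 36, 135.
MspI cuts after the first base of each site, so after positions 36, 135.
The EcoRI site (GAATTC) starts at position 141.
EcoRI cuts after the first base of each site, so after position 141.
Combined cut positions: 36, 135, 141.
Linear molecule, 3 cuts → 4 fragments:
  1–36 → 36 bp
  37–135 → 99 bp
  136–141 → 6 bp
  142–148 → 7 bp
Sorted largest to smallest: 99, 36, 7, 6 bp.

99, 36, 7, 6 bp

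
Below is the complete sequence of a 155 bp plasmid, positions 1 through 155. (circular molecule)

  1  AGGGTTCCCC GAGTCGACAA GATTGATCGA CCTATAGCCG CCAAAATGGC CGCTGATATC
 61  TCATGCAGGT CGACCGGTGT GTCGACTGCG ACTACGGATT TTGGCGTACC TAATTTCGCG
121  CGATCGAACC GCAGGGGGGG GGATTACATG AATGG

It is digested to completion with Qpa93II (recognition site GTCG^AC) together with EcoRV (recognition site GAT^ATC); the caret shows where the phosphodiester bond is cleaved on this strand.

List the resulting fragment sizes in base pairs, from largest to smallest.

Qpa93II sites (GTCGAC) start at positions 13, 69, 81.
Qpa93II cuts after base 4 of each site, so after positions 16, 72, 84.
The EcoRV site (GATATC) starts at position 55.
EcoRV cuts after base 3 of each site, so after position 57.
Combined cut positions: 16, 57, 72, 84.
Circular molecule, 4 cuts → 4 fragments:
  17–57 → 41 bp
  58–72 → 15 bp
  73–84 → 12 bp
  85–155 then 1–16 → 71 + 16 = 87 bp
Sorted largest to smallest: 87, 41, 15, 12 bp.

87, 41, 15, 12 bp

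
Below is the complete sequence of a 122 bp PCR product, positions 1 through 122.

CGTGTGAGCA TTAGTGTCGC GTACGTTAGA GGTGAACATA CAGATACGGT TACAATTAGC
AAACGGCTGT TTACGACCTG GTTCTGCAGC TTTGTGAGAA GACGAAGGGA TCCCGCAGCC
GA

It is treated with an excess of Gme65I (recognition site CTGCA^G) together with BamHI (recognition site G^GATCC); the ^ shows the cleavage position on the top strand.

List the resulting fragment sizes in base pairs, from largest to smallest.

88, 20, 14 bp

The Gme65I site (CTGCAG) starts at position 84.
Gme65I cuts after base 5 of each site (before the last base), so after position 88.
The BamHI site (GGATCC) starts at position 108.
BamHI cuts after the first base of each site, so after position 108.
Combined cut positions: 88, 108.
Linear molecule, 2 cuts → 3 fragments:
  1–88 → 88 bp
  89–108 → 20 bp
  109–122 → 14 bp
Sorted largest to smallest: 88, 20, 14 bp.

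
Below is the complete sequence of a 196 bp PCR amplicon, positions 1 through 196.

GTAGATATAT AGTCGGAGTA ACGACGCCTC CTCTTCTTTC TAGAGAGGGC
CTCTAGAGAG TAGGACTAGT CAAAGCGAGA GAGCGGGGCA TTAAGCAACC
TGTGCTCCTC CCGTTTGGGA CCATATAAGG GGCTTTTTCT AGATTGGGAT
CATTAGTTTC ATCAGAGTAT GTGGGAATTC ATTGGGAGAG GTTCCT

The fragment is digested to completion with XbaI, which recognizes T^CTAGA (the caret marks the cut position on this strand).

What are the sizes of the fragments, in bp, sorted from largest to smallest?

XbaI sites (TCTAGA) start at positions 39, 52, 138.
XbaI cuts after the first base of each site, so after positions 39, 52, 138.
Linear molecule, 3 cuts → 4 fragments:
  1–39 → 39 bp
  40–52 → 13 bp
  53–138 → 86 bp
  139–196 → 58 bp
Sorted largest to smallest: 86, 58, 39, 13 bp.

86, 58, 39, 13 bp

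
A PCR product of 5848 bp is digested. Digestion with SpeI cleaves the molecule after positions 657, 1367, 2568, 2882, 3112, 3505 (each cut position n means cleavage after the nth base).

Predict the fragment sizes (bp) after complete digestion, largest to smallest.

2343, 1201, 710, 657, 393, 314, 230 bp

Linear molecule, 6 cuts → 7 fragments:
  657 − 0 = 657 bp
  1367 − 657 = 710 bp
  2568 − 1367 = 1201 bp
  2882 − 2568 = 314 bp
  3112 − 2882 = 230 bp
  3505 − 3112 = 393 bp
  5848 − 3505 = 2343 bp
Sorted largest to smallest: 2343, 1201, 710, 657, 393, 314, 230 bp.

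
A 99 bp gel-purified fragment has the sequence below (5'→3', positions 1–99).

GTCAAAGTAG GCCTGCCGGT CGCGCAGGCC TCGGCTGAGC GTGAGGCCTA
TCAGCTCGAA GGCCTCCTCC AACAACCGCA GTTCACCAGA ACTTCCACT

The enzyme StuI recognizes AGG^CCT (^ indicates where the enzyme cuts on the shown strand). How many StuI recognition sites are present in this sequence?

4

AGGCCT occurs starting at positions 9, 26, 44, 60.
StuI cuts at 4 sites.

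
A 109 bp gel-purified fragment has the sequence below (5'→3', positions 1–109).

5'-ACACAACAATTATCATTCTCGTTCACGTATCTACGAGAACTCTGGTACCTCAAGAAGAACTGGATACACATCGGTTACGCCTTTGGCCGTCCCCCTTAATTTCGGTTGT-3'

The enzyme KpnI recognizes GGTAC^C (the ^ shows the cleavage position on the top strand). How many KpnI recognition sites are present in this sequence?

GGTACC occurs starting at position 44.
KpnI cuts at 1 site.

1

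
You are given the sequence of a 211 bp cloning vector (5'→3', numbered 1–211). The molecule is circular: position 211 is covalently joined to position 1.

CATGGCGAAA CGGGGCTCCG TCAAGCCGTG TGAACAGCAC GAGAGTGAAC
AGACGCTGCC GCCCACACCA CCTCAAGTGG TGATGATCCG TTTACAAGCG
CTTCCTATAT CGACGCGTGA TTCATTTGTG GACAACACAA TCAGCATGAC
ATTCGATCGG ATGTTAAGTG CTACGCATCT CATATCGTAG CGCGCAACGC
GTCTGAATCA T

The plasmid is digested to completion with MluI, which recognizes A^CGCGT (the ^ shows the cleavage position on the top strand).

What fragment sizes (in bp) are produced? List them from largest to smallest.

MluI sites (ACGCGT) start at positions 113, 197.
MluI cuts after the first base of each site, so after positions 113, 197.
Circular molecule, 2 cuts → 2 fragments:
  114–197 → 84 bp
  198–211 then 1–113 → 14 + 113 = 127 bp
Sorted largest to smallest: 127, 84 bp.

127, 84 bp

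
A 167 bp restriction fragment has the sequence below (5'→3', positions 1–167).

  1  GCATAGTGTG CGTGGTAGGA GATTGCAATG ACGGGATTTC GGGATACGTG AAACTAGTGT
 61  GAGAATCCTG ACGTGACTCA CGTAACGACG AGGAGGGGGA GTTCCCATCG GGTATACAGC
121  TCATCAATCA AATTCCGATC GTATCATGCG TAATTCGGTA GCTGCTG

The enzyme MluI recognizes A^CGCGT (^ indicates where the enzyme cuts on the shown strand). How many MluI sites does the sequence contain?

0

No occurrence of ACGCGT is present in the sequence.
MluI does not cut: 0 sites.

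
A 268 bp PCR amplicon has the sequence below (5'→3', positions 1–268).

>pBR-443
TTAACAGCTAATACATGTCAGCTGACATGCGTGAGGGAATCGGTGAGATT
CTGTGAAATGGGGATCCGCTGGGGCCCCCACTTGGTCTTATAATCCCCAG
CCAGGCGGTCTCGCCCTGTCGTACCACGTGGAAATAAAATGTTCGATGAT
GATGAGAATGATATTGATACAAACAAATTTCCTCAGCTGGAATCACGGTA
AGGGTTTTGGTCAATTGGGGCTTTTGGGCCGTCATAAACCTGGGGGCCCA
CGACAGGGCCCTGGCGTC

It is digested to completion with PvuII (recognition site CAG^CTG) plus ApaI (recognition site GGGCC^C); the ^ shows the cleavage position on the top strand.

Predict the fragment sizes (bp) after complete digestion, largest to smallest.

110, 62, 55, 21, 12, 8 bp

PvuII sites (CAGCTG) start at positions 19, 184.
PvuII cuts after base 3 of each site, so after positions 21, 186.
ApaI sites (GGGCCC) start at positions 72, 244, 256.
ApaI cuts after base 5 of each site (before the last base), so after positions 76, 248, 260.
Combined cut positions: 21, 76, 186, 248, 260.
Linear molecule, 5 cuts → 6 fragments:
  1–21 → 21 bp
  22–76 → 55 bp
  77–186 → 110 bp
  187–248 → 62 bp
  249–260 → 12 bp
  261–268 → 8 bp
Sorted largest to smallest: 110, 62, 55, 21, 12, 8 bp.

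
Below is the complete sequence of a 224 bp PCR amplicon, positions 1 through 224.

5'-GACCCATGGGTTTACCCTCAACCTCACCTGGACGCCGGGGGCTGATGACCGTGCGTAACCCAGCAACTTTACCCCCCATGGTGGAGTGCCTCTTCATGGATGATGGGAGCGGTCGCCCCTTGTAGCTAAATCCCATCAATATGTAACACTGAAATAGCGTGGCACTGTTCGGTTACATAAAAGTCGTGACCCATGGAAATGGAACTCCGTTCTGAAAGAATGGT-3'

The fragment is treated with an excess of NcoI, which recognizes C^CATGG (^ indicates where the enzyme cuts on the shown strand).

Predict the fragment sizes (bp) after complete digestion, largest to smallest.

NcoI sites (CCATGG) start at positions 4, 76, 191.
NcoI cuts after the first base of each site, so after positions 4, 76, 191.
Linear molecule, 3 cuts → 4 fragments:
  1–4 → 4 bp
  5–76 → 72 bp
  77–191 → 115 bp
  192–224 → 33 bp
Sorted largest to smallest: 115, 72, 33, 4 bp.

115, 72, 33, 4 bp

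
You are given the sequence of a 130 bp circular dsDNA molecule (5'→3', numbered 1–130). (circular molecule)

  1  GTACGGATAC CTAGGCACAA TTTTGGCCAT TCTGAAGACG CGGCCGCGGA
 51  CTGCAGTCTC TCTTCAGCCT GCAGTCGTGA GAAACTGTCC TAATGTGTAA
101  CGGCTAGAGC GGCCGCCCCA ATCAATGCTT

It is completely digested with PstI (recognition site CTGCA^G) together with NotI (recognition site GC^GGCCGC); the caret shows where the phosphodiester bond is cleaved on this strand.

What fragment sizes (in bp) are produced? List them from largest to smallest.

PstI sites (CTGCAG) start at positions 51, 69.
PstI cuts after base 5 of each site (before the last base), so after positions 55, 73.
NotI sites (GCGGCCGC) start at positions 40, 109.
NotI cuts after base 2 of each site, so after positions 41, 110.
Combined cut positions: 41, 55, 73, 110.
Circular molecule, 4 cuts → 4 fragments:
  42–55 → 14 bp
  56–73 → 18 bp
  74–110 → 37 bp
  111–130 then 1–41 → 20 + 41 = 61 bp
Sorted largest to smallest: 61, 37, 18, 14 bp.

61, 37, 18, 14 bp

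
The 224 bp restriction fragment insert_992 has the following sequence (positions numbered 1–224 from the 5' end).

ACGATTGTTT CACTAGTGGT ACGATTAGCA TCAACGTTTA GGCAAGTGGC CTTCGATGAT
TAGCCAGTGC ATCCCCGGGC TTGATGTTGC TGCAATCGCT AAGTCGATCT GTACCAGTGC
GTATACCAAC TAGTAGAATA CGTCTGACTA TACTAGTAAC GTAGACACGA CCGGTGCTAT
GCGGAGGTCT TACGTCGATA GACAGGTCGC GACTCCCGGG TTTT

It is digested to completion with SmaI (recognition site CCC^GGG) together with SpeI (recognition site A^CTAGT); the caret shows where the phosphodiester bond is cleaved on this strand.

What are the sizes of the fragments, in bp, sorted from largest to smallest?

SmaI sites (CCCGGG) start at positions 74, 215.
SmaI cuts after base 3 of each site, so after positions 76, 217.
SpeI sites (ACTAGT) start at positions 12, 129, 152.
SpeI cuts after the first base of each site, so after positions 12, 129, 152.
Combined cut positions: 12, 76, 129, 152, 217.
Linear molecule, 5 cuts → 6 fragments:
  1–12 → 12 bp
  13–76 → 64 bp
  77–129 → 53 bp
  130–152 → 23 bp
  153–217 → 65 bp
  218–224 → 7 bp
Sorted largest to smallest: 65, 64, 53, 23, 12, 7 bp.

65, 64, 53, 23, 12, 7 bp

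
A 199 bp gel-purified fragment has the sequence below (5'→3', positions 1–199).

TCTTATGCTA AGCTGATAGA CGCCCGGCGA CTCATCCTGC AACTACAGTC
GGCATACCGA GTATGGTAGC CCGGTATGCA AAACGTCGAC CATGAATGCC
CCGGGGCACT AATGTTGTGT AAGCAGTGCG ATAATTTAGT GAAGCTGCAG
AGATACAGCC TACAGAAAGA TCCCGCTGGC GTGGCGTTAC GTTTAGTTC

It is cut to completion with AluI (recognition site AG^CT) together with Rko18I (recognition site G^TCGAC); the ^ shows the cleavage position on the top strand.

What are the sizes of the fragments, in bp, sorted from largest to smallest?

73, 59, 55, 12 bp

AluI sites (AGCT) start at positions 11, 143.
AluI cuts after base 2 of each site, so after positions 12, 144.
The Rko18I site (GTCGAC) starts at position 85.
Rko18I cuts after the first base of each site, so after position 85.
Combined cut positions: 12, 85, 144.
Linear molecule, 3 cuts → 4 fragments:
  1–12 → 12 bp
  13–85 → 73 bp
  86–144 → 59 bp
  145–199 → 55 bp
Sorted largest to smallest: 73, 59, 55, 12 bp.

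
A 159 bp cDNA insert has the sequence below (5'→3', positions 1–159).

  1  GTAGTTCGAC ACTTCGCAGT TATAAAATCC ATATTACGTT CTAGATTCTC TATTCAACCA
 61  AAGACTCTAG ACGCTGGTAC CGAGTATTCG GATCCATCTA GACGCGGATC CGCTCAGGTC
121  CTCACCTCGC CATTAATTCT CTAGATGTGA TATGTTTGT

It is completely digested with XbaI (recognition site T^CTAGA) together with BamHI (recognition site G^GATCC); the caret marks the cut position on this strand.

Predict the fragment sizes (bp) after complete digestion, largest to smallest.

40, 34, 26, 24, 19, 9, 7 bp

XbaI sites (TCTAGA) start at positions 40, 66, 97, 140.
XbaI cuts after the first base of each site, so after positions 40, 66, 97, 140.
BamHI sites (GGATCC) start at positions 90, 106.
BamHI cuts after the first base of each site, so after positions 90, 106.
Combined cut positions: 40, 66, 90, 97, 106, 140.
Linear molecule, 6 cuts → 7 fragments:
  1–40 → 40 bp
  41–66 → 26 bp
  67–90 → 24 bp
  91–97 → 7 bp
  98–106 → 9 bp
  107–140 → 34 bp
  141–159 → 19 bp
Sorted largest to smallest: 40, 34, 26, 24, 19, 9, 7 bp.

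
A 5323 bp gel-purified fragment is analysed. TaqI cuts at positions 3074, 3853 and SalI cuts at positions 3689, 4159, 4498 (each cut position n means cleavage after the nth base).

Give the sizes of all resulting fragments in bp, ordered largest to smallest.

3074, 825, 615, 339, 306, 164 bp

Combined cut positions (sorted): 3074, 3689, 3853, 4159, 4498.
Linear molecule, 5 cuts → 6 fragments:
  3074 − 0 = 3074 bp
  3689 − 3074 = 615 bp
  3853 − 3689 = 164 bp
  4159 − 3853 = 306 bp
  4498 − 4159 = 339 bp
  5323 − 4498 = 825 bp
Sorted largest to smallest: 3074, 825, 615, 339, 306, 164 bp.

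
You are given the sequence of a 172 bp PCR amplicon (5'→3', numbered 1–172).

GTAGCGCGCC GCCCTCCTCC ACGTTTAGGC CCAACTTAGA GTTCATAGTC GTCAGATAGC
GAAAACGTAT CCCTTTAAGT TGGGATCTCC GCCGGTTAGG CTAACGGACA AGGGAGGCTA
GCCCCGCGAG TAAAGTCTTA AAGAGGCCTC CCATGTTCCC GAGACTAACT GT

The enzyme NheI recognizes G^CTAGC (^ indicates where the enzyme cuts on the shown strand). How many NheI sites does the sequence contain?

1

GCTAGC occurs starting at position 117.
NheI cuts at 1 site.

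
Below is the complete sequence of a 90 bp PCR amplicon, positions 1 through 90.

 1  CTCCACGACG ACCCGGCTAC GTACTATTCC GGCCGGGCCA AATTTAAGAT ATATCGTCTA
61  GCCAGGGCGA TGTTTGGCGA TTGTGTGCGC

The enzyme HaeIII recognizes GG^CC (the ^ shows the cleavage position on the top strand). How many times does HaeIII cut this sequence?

2

GGCC occurs starting at positions 31, 36.
HaeIII cuts at 2 sites.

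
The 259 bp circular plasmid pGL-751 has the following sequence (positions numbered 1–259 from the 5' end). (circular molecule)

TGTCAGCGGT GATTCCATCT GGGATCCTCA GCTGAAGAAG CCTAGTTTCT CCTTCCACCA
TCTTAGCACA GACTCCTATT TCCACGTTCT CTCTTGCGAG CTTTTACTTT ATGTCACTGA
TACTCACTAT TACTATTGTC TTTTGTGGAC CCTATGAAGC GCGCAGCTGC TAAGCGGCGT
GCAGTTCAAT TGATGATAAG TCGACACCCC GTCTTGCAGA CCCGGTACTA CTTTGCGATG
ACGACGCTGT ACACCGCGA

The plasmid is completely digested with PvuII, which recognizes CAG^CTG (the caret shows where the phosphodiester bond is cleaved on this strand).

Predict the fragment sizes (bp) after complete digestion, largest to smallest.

135, 124 bp

PvuII sites (CAGCTG) start at positions 29, 164.
PvuII cuts after base 3 of each site, so after positions 31, 166.
Circular molecule, 2 cuts → 2 fragments:
  32–166 → 135 bp
  167–259 then 1–31 → 93 + 31 = 124 bp
Sorted largest to smallest: 135, 124 bp.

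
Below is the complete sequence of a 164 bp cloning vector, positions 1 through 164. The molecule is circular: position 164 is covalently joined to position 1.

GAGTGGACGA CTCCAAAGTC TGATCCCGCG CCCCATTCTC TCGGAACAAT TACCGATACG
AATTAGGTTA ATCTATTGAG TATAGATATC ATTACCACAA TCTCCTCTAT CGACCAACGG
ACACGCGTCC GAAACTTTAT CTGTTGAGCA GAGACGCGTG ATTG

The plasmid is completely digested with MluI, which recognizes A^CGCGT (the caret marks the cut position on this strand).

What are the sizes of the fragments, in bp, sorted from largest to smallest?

MluI sites (ACGCGT) start at positions 123, 154.
MluI cuts after the first base of each site, so after positions 123, 154.
Circular molecule, 2 cuts → 2 fragments:
  124–154 → 31 bp
  155–164 then 1–123 → 10 + 123 = 133 bp
Sorted largest to smallest: 133, 31 bp.

133, 31 bp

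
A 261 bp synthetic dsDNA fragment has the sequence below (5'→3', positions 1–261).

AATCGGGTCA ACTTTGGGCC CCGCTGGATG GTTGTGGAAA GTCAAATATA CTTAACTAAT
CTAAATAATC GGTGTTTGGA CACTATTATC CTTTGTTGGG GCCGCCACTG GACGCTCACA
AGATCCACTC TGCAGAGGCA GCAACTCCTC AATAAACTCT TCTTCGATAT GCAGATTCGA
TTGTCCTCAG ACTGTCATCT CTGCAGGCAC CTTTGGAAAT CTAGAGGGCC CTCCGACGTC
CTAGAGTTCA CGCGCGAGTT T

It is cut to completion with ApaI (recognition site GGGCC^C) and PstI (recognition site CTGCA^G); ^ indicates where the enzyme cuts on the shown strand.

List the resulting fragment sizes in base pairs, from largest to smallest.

ApaI sites (GGGCCC) start at positions 16, 226.
ApaI cuts after base 5 of each site (before the last base), so after positions 20, 230.
PstI sites (CTGCAG) start at positions 130, 201.
PstI cuts after base 5 of each site (before the last base), so after positions 134, 205.
Combined cut positions: 20, 134, 205, 230.
Linear molecule, 4 cuts → 5 fragments:
  1–20 → 20 bp
  21–134 → 114 bp
  135–205 → 71 bp
  206–230 → 25 bp
  231–261 → 31 bp
Sorted largest to smallest: 114, 71, 31, 25, 20 bp.

114, 71, 31, 25, 20 bp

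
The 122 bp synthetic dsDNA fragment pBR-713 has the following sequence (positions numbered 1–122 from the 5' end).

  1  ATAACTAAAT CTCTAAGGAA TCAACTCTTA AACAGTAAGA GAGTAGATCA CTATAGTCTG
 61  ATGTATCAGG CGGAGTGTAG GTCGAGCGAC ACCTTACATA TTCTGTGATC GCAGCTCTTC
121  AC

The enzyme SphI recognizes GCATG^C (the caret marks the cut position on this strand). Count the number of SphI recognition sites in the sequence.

0

No occurrence of GCATGC is present in the sequence.
SphI does not cut: 0 sites.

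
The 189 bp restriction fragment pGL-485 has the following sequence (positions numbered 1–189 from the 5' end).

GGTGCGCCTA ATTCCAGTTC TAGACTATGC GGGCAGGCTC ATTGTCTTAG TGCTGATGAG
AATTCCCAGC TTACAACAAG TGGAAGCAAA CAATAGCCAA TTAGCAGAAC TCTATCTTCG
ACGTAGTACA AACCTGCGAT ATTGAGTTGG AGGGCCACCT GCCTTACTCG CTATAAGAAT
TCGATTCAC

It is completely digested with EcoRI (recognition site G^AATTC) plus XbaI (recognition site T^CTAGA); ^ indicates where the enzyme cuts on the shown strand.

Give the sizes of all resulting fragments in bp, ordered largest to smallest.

117, 41, 19, 12 bp

EcoRI sites (GAATTC) start at positions 60, 177.
EcoRI cuts after the first base of each site, so after positions 60, 177.
The XbaI site (TCTAGA) starts at position 19.
XbaI cuts after the first base of each site, so after position 19.
Combined cut positions: 19, 60, 177.
Linear molecule, 3 cuts → 4 fragments:
  1–19 → 19 bp
  20–60 → 41 bp
  61–177 → 117 bp
  178–189 → 12 bp
Sorted largest to smallest: 117, 41, 19, 12 bp.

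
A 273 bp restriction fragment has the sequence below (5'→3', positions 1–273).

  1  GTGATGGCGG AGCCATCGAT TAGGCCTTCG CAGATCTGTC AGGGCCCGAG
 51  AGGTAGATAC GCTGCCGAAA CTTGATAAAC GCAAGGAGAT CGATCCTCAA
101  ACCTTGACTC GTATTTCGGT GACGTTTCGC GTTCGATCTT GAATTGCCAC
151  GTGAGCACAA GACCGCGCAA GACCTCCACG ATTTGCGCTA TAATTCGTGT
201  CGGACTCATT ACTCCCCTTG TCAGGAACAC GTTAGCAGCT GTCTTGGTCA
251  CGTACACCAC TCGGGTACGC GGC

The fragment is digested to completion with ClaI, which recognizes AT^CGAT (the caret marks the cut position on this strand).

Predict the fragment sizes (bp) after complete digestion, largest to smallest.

ClaI sites (ATCGAT) start at positions 15, 89.
ClaI cuts after base 2 of each site, so after positions 16, 90.
Linear molecule, 2 cuts → 3 fragments:
  1–16 → 16 bp
  17–90 → 74 bp
  91–273 → 183 bp
Sorted largest to smallest: 183, 74, 16 bp.

183, 74, 16 bp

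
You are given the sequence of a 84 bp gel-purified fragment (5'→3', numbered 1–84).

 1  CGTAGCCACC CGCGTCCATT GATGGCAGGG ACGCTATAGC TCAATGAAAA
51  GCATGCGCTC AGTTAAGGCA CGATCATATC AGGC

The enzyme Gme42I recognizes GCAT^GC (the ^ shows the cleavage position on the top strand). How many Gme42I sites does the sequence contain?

GCATGC occurs starting at position 51.
Gme42I cuts at 1 site.

1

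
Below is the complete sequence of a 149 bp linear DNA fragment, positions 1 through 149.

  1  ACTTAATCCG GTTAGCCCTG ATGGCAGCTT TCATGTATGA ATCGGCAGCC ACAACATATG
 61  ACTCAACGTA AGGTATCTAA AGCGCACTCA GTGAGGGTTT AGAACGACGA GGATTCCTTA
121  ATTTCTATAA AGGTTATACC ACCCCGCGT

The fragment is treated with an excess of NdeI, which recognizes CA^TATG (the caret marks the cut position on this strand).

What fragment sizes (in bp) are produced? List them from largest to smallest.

The NdeI site (CATATG) starts at position 55.
NdeI cuts after base 2 of each site, so after position 56.
Linear molecule, 1 cut → 2 fragments:
  1–56 → 56 bp
  57–149 → 93 bp
Sorted largest to smallest: 93, 56 bp.

93, 56 bp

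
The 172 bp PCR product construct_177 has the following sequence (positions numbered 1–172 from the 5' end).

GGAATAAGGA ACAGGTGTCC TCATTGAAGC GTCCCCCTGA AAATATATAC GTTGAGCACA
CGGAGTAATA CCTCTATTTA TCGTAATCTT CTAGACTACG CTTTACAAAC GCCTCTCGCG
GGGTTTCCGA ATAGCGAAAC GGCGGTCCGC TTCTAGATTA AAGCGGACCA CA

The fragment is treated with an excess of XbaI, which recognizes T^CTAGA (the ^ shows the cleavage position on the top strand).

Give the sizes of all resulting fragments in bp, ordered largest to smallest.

90, 62, 20 bp

XbaI sites (TCTAGA) start at positions 90, 152.
XbaI cuts after the first base of each site, so after positions 90, 152.
Linear molecule, 2 cuts → 3 fragments:
  1–90 → 90 bp
  91–152 → 62 bp
  153–172 → 20 bp
Sorted largest to smallest: 90, 62, 20 bp.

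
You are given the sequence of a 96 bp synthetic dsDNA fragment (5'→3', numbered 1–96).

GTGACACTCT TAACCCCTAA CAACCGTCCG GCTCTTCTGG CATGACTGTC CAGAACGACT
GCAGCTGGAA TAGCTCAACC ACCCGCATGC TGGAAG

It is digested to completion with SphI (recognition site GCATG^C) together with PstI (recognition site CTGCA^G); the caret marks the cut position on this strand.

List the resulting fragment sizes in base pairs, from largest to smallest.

63, 26, 7 bp

The SphI site (GCATGC) starts at position 85.
SphI cuts after base 5 of each site (before the last base), so after position 89.
The PstI site (CTGCAG) starts at position 59.
PstI cuts after base 5 of each site (before the last base), so after position 63.
Combined cut positions: 63, 89.
Linear molecule, 2 cuts → 3 fragments:
  1–63 → 63 bp
  64–89 → 26 bp
  90–96 → 7 bp
Sorted largest to smallest: 63, 26, 7 bp.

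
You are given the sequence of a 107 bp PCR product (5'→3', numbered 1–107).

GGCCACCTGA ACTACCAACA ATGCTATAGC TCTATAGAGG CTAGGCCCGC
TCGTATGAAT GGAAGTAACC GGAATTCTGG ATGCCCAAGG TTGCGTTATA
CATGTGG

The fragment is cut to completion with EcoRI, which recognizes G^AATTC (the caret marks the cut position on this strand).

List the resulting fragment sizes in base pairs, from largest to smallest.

The EcoRI site (GAATTC) starts at position 72.
EcoRI cuts after the first base of each site, so after position 72.
Linear molecule, 1 cut → 2 fragments:
  1–72 → 72 bp
  73–107 → 35 bp
Sorted largest to smallest: 72, 35 bp.

72, 35 bp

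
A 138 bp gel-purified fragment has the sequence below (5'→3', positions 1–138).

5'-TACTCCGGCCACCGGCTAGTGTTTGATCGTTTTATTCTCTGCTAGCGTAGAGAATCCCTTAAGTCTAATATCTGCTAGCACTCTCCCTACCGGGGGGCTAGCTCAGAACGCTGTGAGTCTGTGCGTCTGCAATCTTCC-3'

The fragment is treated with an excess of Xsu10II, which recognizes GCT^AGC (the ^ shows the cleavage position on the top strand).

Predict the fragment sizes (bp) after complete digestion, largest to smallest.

Xsu10II sites (GCTAGC) start at positions 41, 74, 97.
Xsu10II cuts after base 3 of each site, so after positions 43, 76, 99.
Linear molecule, 3 cuts → 4 fragments:
  1–43 → 43 bp
  44–76 → 33 bp
  77–99 → 23 bp
  100–138 → 39 bp
Sorted largest to smallest: 43, 39, 33, 23 bp.

43, 39, 33, 23 bp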